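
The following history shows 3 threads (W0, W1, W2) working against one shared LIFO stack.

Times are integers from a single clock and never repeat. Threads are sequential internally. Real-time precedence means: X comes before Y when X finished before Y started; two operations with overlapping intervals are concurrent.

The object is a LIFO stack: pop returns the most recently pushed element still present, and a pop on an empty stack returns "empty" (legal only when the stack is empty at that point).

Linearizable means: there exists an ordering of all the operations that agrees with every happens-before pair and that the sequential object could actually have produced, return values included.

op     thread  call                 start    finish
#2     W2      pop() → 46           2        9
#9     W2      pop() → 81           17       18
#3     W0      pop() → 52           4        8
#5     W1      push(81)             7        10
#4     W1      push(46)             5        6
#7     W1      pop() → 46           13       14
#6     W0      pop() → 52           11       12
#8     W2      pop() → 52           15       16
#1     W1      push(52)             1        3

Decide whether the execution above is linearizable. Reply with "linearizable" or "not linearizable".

already the first 12 events (up to #6's response at time 12) admit no linearization; the first 11 still do
no legal order exists: 15 real-time-consistent candidates over 6 completed LIFO stack operations, all rejected
take #1, #2, #3, #4, #5, #6: step 2 already fails, because #2 pop() → 46 cannot occur there
take #1, #2, #4, #3, #5, #6: step 2 already fails, because #2 pop() → 46 cannot occur there

not linearizable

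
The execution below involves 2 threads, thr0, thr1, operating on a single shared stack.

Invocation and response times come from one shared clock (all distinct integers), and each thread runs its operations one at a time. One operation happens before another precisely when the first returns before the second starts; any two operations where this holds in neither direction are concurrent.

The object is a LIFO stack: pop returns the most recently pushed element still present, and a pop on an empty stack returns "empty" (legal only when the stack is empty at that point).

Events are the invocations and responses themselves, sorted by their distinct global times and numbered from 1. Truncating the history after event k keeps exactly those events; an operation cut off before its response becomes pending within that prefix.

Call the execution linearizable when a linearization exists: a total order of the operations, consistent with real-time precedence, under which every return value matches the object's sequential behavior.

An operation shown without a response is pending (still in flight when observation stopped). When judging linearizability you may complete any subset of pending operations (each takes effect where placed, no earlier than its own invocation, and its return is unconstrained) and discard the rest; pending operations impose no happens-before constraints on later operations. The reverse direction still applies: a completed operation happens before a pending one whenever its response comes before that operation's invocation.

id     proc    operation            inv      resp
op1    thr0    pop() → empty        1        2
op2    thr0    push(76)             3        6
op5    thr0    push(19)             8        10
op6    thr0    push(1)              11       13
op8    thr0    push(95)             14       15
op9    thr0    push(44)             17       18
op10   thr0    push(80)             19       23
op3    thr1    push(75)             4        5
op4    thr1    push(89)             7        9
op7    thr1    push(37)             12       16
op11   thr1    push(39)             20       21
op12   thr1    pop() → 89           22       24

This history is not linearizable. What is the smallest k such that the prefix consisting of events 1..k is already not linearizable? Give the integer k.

24

events 1..23 are linearizable, e.g. via op1, op2, op3, op4, op5, op6, op7, op8, op9, op10, op11:
after step 1 (op1 pop() → empty): stack <>
after step 2 (op2 push(76)): stack <76>
after step 3 (op3 push(75)): stack <76,75>
after step 4 (op4 push(89)): stack <76,75,89>
after step 5 (op5 push(19)): stack <76,75,89,19>
after step 6 (op6 push(1)): stack <76,75,89,19,1>
after step 7 (op7 push(37)): stack <76,75,89,19,1,37>
after step 8 (op8 push(95)): stack <76,75,89,19,1,37,95>
after step 9 (op9 push(44)): stack <76,75,89,19,1,37,95,44>
after step 10 (op10 push(80)): stack <76,75,89,19,1,37,95,44,80>
after step 11 (op11 push(39)): stack <76,75,89,19,1,37,95,44,80,39>
once event 24 joins (op12's response, time 24), exhaustive search finds no witness
one such order, op1, op2, op3, op4, op5, op6, op7, op8, op9, op10, op11, op12, breaks at step 12 where op12 pop() → 89 is illegal
one such order, op1, op2, op3, op4, op5, op6, op7, op8, op9, op11, op10, op12, breaks at step 12 where op12 pop() → 89 is illegal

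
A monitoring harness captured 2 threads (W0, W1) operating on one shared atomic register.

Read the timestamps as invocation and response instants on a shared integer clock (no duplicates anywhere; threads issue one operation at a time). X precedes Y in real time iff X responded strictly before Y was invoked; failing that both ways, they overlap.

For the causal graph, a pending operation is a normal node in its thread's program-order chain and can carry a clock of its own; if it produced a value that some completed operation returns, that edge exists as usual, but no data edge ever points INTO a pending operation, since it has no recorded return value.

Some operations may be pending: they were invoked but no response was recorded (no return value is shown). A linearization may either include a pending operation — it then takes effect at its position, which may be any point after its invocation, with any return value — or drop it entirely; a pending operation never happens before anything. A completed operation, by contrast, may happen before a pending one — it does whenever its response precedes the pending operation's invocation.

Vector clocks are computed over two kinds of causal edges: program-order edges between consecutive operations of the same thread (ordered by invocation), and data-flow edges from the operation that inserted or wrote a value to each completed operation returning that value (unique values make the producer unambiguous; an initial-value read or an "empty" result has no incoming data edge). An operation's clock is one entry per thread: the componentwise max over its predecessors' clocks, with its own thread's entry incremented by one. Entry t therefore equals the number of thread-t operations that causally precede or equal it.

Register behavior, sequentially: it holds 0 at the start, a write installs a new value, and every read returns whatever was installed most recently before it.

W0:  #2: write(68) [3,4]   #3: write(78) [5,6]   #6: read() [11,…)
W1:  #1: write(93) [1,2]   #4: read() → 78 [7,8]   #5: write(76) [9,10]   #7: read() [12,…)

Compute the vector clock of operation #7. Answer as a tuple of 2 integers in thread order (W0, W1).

#1, invoked 1, has no incoming edges; only W1's bump applies → (0, 1)
#2, invoked 3, has no incoming edges; only W0's bump applies → (1, 0)
#3 (invocation 5): componentwise max over VC(#2)=(1, 0), +1 at W0, giving (2, 0)
#6 (invocation 11): componentwise max over VC(#3)=(2, 0), +1 at W0, giving (3, 0)
#4 (invocation 7): componentwise max over VC(#1)=(0, 1), VC(#3)=(2, 0), +1 at W1, giving (2, 2)
#5 (invocation 9): componentwise max over VC(#4)=(2, 2), +1 at W1, giving (2, 3)
#7 (invocation 12): componentwise max over VC(#5)=(2, 3), +1 at W1, giving (2, 4)
target: VC(#7) = (2, 4)

(2, 4)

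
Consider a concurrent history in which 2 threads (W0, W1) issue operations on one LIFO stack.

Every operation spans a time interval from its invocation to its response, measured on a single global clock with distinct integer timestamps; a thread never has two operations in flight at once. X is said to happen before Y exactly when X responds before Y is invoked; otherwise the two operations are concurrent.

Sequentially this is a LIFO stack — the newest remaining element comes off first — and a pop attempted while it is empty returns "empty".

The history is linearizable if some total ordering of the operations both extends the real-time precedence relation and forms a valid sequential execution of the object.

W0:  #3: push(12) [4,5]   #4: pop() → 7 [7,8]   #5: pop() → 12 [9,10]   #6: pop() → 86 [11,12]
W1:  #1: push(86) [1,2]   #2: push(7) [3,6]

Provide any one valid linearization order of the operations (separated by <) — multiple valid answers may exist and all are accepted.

step 1: #1 push(86) — stack <86>
step 2: #3 push(12) — stack <86,12>
step 3: #2 push(7) — stack <86,12,7>
step 4: #4 pop() → 7 — stack <86,12>
step 5: #5 pop() → 12 — stack <86>
step 6: #6 pop() → 86 — stack <>

#1 < #3 < #2 < #4 < #5 < #6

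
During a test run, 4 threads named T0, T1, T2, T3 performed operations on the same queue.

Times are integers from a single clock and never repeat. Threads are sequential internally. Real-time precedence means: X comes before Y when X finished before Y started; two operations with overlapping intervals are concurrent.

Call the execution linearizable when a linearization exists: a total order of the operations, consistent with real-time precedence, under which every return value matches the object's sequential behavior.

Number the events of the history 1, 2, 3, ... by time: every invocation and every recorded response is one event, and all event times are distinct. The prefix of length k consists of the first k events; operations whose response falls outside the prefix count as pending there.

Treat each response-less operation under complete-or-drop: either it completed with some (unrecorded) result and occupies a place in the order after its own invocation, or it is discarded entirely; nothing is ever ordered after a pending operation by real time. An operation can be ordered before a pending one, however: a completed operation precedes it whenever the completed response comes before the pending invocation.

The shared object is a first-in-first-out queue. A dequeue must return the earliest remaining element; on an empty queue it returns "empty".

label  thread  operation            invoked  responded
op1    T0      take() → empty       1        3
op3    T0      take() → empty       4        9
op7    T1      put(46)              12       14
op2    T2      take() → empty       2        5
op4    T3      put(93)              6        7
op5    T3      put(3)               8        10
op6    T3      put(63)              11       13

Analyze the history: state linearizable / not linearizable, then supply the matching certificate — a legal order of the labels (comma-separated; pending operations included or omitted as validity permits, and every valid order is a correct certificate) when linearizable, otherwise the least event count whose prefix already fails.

linearizable — witness: op1, op2, op3, op4, op5, op6, op7

1. op1 take() → empty, leaving queue <>
2. op2 take() → empty, leaving queue <>
3. op3 take() → empty, leaving queue <>
4. op4 put(93), leaving queue <93>
5. op5 put(3), leaving queue <93,3>
6. op6 put(63), leaving queue <93,3,63>
7. op7 put(46), leaving queue <93,3,63,46>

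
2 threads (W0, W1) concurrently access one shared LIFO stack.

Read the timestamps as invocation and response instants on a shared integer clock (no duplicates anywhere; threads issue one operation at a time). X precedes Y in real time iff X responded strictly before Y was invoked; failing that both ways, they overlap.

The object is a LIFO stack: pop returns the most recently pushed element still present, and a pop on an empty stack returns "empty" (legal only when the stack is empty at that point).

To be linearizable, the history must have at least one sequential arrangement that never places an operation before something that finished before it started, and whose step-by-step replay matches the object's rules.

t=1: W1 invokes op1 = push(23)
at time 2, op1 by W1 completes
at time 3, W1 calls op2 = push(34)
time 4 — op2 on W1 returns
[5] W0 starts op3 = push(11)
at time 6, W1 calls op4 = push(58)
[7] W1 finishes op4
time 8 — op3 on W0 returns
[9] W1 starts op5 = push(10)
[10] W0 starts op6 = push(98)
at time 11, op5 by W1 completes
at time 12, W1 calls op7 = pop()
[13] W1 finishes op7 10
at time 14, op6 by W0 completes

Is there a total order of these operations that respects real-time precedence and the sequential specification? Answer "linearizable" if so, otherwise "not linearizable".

linearizable

witness order: op1, op2, op3, op4, op5, op7, op6
step 1: op1 push(23) — stack <23>
step 2: op2 push(34) — stack <23,34>
step 3: op3 push(11) — stack <23,34,11>
step 4: op4 push(58) — stack <23,34,11,58>
step 5: op5 push(10) — stack <23,34,11,58,10>
step 6: op7 pop() → 10 — stack <23,34,11,58>
step 7: op6 push(98) — stack <23,34,11,58,98>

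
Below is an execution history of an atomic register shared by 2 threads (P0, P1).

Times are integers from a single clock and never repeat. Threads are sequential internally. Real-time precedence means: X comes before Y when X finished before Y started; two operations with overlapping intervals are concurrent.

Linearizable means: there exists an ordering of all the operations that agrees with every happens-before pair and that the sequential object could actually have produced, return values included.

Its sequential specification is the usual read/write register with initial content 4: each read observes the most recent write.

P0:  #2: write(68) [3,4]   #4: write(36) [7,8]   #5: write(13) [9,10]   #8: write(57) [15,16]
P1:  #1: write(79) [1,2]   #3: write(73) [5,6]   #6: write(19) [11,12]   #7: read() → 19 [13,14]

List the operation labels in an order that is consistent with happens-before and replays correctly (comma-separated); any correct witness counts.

#1, #2, #3, #4, #5, #6, #7, #8

1. #1 write(79), leaving value 79
2. #2 write(68), leaving value 68
3. #3 write(73), leaving value 73
4. #4 write(36), leaving value 36
5. #5 write(13), leaving value 13
6. #6 write(19), leaving value 19
7. #7 read() → 19, leaving value 19
8. #8 write(57), leaving value 57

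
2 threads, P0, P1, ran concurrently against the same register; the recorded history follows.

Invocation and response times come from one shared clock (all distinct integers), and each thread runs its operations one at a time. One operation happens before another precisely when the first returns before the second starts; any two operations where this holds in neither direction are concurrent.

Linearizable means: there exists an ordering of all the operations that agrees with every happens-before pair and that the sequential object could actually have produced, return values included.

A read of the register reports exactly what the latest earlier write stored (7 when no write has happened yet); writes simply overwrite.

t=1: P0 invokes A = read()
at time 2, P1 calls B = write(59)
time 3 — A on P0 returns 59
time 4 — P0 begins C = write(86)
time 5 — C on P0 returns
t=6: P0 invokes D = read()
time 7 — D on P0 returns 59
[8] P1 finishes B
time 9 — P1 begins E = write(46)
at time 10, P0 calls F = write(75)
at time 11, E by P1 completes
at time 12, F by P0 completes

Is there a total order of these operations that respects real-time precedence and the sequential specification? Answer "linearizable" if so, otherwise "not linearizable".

not linearizable

prefix check: 1..6 passes, 1..7 fails once D's time-7 response joins
exhaustive check: the 3 completed register ops admit one real-time order; illegal
including or dropping the 1 pending operation (B) in any combination fails
sample order A, C, D (pending dropped) stalls at step 1 — A read() → 59 has no legal effect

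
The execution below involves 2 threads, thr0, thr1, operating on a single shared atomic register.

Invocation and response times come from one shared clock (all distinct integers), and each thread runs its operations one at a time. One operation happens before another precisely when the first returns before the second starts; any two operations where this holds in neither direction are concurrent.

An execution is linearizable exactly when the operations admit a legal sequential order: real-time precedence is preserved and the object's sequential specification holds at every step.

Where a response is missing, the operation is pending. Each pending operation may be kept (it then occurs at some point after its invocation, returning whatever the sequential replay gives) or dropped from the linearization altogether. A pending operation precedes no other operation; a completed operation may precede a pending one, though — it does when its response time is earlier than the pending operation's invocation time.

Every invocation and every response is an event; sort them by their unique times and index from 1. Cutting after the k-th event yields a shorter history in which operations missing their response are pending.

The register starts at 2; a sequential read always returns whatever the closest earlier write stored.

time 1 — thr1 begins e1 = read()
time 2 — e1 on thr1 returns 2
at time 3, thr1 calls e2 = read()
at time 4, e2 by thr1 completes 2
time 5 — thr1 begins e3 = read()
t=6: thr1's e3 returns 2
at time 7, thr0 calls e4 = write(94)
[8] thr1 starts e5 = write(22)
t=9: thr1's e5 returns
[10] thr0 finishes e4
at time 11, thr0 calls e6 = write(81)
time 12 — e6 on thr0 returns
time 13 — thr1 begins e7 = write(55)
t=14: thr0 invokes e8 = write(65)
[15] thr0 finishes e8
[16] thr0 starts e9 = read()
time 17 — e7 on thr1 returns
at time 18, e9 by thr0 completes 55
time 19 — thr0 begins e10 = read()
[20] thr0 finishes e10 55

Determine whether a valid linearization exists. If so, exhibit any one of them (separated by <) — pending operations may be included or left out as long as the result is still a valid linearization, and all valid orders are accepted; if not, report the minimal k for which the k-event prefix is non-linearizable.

1. e1 read() → 2, leaving value 2
2. e2 read() → 2, leaving value 2
3. e3 read() → 2, leaving value 2
4. e4 write(94), leaving value 94
5. e5 write(22), leaving value 22
6. e6 write(81), leaving value 81
7. e8 write(65), leaving value 65
8. e7 write(55), leaving value 55
9. e9 read() → 55, leaving value 55
10. e10 read() → 55, leaving value 55

linearizable — witness: e1 < e2 < e3 < e4 < e5 < e6 < e8 < e7 < e9 < e10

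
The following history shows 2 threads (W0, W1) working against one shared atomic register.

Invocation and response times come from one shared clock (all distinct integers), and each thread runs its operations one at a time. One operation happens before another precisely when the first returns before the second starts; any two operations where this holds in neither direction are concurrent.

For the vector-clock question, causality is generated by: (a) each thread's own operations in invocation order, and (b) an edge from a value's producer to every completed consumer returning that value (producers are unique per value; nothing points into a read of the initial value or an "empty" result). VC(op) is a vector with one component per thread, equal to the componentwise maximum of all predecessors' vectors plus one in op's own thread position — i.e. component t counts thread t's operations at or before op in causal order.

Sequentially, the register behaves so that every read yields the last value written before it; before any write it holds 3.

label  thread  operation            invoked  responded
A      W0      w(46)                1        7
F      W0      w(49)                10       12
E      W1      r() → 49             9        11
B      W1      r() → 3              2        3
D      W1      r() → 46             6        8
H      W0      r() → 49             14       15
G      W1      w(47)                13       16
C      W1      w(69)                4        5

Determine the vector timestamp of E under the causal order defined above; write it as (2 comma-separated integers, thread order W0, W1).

(2, 4)

B, invoked 2, has no incoming edges; only W1's bump applies → (0, 1)
A, invoked 1, has no incoming edges; only W0's bump applies → (1, 0)
merge at C (invoked 4): VC(B)=(0, 1), own-thread bump on W1 → (0, 2)
merge at F (invoked 10): VC(A)=(1, 0), own-thread bump on W0 → (2, 0)
merge at H (invoked 14): VC(F)=(2, 0), own-thread bump on W0 → (3, 0)
merge at D (invoked 6): VC(A)=(1, 0), VC(C)=(0, 2), own-thread bump on W1 → (1, 3)
merge at E (invoked 9): VC(D)=(1, 3), VC(F)=(2, 0), own-thread bump on W1 → (2, 4)
merge at G (invoked 13): VC(E)=(2, 4), own-thread bump on W1 → (2, 5)
target: VC(E) = (2, 4)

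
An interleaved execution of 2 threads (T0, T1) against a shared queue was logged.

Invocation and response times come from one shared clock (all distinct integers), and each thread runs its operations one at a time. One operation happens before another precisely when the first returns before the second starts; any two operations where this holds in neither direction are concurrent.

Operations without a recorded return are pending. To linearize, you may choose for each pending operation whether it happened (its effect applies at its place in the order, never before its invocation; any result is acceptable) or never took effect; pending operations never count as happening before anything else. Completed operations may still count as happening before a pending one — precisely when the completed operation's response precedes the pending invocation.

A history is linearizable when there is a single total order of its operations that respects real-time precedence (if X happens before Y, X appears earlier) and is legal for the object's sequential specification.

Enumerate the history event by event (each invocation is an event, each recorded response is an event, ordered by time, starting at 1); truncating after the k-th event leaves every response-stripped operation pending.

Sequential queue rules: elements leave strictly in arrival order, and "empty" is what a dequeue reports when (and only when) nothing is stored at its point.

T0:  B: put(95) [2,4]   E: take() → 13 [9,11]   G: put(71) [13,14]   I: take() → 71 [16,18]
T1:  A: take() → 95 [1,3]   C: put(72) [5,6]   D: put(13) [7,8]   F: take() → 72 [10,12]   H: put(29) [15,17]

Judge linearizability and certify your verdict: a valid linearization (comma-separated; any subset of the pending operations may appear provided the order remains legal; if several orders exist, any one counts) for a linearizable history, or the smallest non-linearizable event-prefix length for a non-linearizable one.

1. B put(95), leaving queue <95>
2. A take() → 95, leaving queue <>
3. C put(72), leaving queue <72>
4. D put(13), leaving queue <72,13>
5. F take() → 72, leaving queue <13>
6. E take() → 13, leaving queue <>
7. G put(71), leaving queue <71>
8. H put(29), leaving queue <71,29>
9. I take() → 71, leaving queue <29>

linearizable — witness: B, A, C, D, F, E, G, H, I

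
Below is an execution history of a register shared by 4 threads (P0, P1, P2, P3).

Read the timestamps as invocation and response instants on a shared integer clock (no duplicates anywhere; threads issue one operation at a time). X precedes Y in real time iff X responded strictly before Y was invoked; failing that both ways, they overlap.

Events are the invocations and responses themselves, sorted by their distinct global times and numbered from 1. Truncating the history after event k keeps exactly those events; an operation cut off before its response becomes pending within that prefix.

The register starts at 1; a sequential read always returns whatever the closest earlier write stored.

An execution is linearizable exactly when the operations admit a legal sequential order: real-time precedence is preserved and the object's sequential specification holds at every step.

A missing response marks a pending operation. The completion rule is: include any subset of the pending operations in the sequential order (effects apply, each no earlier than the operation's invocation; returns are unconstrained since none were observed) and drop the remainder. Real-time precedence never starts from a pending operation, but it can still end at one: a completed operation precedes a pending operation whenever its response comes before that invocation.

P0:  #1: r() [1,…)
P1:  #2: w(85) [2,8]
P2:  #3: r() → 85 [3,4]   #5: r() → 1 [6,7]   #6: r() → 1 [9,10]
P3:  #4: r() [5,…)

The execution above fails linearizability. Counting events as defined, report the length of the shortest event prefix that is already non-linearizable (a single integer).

7

events 1..6 are still linearizable — one witness is #1, #2, #3:
after step 1 (#1 r() (pending, included)): value 1
after step 2 (#2 w(85) (pending, included)): value 85
after step 3 (#3 r() → 85): value 85
with event 7 included (#5 responding at time 7), all real-time-consistent orders fail
every completion of the 3 pending operations (#1, #2, #4) was checked; none linearizes
for example #3, #5 (pending dropped) fails at step 1: #3 r() → 85 is not legal there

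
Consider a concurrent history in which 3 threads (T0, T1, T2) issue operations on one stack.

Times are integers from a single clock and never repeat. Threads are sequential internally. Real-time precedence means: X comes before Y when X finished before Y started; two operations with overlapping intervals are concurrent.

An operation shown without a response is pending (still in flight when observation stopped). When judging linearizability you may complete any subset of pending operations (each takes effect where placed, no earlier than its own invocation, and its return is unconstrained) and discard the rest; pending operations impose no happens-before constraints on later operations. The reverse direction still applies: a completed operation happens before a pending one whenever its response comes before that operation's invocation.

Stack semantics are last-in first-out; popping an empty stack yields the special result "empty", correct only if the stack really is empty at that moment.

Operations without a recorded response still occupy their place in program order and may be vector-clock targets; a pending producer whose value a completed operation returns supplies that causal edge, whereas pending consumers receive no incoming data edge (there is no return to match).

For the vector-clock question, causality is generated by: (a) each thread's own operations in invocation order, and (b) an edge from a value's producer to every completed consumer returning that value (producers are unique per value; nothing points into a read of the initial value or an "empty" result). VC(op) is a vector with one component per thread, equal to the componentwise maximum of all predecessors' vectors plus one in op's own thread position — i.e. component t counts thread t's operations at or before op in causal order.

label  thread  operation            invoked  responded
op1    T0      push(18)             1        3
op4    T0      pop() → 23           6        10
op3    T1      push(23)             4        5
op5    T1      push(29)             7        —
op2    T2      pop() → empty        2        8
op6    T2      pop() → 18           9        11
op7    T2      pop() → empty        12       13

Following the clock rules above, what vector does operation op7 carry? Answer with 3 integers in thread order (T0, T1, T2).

VC(op2, invoked at 2): no causal predecessors; +1 on T2 → (0, 0, 1)
VC(op3, invoked at 4): no causal predecessors; +1 on T1 → (0, 1, 0)
VC(op1, invoked at 1): no causal predecessors; +1 on T0 → (1, 0, 0)
VC(op5, invoked at 7): max of VC(op3)=(0, 1, 0), then +1 on thread T1 → (0, 2, 0)
VC(op6, invoked at 9): max of VC(op1)=(1, 0, 0), VC(op2)=(0, 0, 1), then +1 on thread T2 → (1, 0, 2)
VC(op4, invoked at 6): max of VC(op1)=(1, 0, 0), VC(op3)=(0, 1, 0), then +1 on thread T0 → (2, 1, 0)
VC(op7, invoked at 12): max of VC(op6)=(1, 0, 2), then +1 on thread T2 → (1, 0, 3)
target: VC(op7) = (1, 0, 3)

(1, 0, 3)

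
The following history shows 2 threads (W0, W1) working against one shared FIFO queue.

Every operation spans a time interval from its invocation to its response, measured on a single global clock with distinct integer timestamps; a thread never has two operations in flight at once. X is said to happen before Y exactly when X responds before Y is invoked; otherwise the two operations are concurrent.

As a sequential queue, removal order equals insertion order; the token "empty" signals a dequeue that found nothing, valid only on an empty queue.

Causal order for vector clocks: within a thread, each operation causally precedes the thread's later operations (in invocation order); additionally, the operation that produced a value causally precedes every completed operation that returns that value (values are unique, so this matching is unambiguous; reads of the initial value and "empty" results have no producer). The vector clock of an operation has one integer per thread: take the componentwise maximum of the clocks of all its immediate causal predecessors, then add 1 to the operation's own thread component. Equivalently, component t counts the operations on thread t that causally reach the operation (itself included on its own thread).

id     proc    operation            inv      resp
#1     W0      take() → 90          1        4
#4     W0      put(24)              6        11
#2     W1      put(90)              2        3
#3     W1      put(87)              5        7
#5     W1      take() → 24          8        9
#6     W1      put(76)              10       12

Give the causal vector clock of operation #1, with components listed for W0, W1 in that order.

(1, 1)

#2, invoked 2, has no incoming edges; only W1's bump applies → (0, 1)
from VC(#2)=(0, 1), #3 (invoked 5) maxes components and bumps W1 → (0, 2)
from VC(#2)=(0, 1), #1 (invoked 1) maxes components and bumps W0 → (1, 1)
from VC(#1)=(1, 1), #4 (invoked 6) maxes components and bumps W0 → (2, 1)
from VC(#3)=(0, 2), VC(#4)=(2, 1), #5 (invoked 8) maxes components and bumps W1 → (2, 3)
from VC(#5)=(2, 3), #6 (invoked 10) maxes components and bumps W1 → (2, 4)
target: VC(#1) = (1, 1)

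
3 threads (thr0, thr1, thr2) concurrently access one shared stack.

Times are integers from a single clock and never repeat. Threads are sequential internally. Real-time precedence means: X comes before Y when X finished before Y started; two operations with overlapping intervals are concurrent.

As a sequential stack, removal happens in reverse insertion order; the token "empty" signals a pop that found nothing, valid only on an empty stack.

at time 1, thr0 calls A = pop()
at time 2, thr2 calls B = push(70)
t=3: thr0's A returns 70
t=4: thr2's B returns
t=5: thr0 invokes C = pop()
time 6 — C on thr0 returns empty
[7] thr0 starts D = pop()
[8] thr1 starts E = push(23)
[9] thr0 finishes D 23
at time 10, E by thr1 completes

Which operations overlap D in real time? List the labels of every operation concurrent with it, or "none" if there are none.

E

concurrent with D ([7,9]): every op whose interval crosses 7..9
A [1,3]: before
B [2,4]: before
C [5,6]: before
E [8,10]: concurrent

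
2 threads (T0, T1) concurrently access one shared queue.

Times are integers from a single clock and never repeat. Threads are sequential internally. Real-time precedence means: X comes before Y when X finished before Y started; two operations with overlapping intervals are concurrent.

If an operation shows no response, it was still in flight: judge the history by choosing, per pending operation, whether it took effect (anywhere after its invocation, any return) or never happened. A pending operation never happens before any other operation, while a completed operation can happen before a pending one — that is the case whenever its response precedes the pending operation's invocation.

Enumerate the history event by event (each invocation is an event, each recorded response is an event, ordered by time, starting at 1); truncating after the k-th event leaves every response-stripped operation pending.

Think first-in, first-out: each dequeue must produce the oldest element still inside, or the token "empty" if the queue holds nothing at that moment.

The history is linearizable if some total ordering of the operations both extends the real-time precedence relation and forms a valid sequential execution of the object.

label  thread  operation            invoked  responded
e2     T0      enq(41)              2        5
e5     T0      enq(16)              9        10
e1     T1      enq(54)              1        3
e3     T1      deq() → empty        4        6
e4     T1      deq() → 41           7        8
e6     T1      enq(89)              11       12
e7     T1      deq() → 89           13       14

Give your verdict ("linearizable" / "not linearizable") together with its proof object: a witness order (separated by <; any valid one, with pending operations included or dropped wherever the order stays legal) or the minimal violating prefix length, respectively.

prefix check: 1..5 passes, 1..6 fails once e3's time-6 response joins
real-time-consistent orders of the 3 completed operations: 3 — all fail the queue replay
take e1, e2, e3: step 3 already fails, because e3 deq() → empty cannot occur there
take e1, e3, e2: step 2 already fails, because e3 deq() → empty cannot occur there

not linearizable — minimal violating prefix: 6 events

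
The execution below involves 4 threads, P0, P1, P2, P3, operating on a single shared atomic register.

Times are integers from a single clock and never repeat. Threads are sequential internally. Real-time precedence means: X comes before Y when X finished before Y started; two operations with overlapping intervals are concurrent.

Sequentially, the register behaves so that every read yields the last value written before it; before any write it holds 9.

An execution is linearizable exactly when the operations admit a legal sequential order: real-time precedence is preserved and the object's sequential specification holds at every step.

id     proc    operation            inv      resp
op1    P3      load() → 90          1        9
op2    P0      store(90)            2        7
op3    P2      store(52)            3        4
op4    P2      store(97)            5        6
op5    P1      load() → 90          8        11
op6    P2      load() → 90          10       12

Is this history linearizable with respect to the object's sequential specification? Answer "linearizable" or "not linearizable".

witness order: op3, op4, op2, op1, op5, op6
1. op3 store(52), leaving value 52
2. op4 store(97), leaving value 97
3. op2 store(90), leaving value 90
4. op1 load() → 90, leaving value 90
5. op5 load() → 90, leaving value 90
6. op6 load() → 90, leaving value 90

linearizable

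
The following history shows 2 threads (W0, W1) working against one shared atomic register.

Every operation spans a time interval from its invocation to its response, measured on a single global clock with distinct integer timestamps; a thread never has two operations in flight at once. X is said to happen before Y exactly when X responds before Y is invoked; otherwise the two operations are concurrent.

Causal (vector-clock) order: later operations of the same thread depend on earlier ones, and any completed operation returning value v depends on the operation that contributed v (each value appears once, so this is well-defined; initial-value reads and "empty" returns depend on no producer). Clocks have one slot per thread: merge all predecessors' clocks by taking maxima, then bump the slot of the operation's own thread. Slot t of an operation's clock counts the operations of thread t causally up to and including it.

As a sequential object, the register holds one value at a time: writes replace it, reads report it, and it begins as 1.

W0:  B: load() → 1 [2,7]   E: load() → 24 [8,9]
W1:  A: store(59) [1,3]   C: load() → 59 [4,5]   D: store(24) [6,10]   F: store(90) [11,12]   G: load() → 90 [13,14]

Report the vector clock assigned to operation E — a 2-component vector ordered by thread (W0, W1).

(2, 3)

VC(A, invoked at 1): no causal predecessors; +1 on W1 → (0, 1)
VC(B, invoked at 2): no causal predecessors; +1 on W0 → (1, 0)
C, invoked 4, takes VC(A)=(0, 1) under max, adds 1 for W1 → (0, 2)
D, invoked 6, takes VC(C)=(0, 2) under max, adds 1 for W1 → (0, 3)
F, invoked 11, takes VC(D)=(0, 3) under max, adds 1 for W1 → (0, 4)
G, invoked 13, takes VC(F)=(0, 4) under max, adds 1 for W1 → (0, 5)
E, invoked 8, takes VC(B)=(1, 0), VC(D)=(0, 3) under max, adds 1 for W0 → (2, 3)
target: VC(E) = (2, 3)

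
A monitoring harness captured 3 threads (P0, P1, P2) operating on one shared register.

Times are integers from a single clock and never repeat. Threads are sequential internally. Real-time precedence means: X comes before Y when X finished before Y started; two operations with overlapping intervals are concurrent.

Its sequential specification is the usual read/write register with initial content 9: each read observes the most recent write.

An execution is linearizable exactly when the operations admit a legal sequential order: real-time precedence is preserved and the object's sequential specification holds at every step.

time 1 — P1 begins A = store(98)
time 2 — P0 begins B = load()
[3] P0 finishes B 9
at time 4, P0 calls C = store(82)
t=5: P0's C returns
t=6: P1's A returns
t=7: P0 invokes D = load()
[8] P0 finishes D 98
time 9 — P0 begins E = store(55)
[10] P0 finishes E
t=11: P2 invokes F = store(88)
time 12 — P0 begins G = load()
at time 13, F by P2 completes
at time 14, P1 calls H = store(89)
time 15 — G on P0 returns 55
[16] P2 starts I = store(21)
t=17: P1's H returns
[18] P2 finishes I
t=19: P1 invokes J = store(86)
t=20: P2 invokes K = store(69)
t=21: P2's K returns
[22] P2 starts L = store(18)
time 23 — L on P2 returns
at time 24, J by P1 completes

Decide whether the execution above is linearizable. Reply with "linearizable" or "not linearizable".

a witness: B, C, A, D, E, G, F, H, I, J, K, L
step 1: B load() → 9 — value 9
step 2: C store(82) — value 82
step 3: A store(98) — value 98
step 4: D load() → 98 — value 98
step 5: E store(55) — value 55
step 6: G load() → 55 — value 55
step 7: F store(88) — value 88
step 8: H store(89) — value 89
step 9: I store(21) — value 21
step 10: J store(86) — value 86
step 11: K store(69) — value 69
step 12: L store(18) — value 18

linearizable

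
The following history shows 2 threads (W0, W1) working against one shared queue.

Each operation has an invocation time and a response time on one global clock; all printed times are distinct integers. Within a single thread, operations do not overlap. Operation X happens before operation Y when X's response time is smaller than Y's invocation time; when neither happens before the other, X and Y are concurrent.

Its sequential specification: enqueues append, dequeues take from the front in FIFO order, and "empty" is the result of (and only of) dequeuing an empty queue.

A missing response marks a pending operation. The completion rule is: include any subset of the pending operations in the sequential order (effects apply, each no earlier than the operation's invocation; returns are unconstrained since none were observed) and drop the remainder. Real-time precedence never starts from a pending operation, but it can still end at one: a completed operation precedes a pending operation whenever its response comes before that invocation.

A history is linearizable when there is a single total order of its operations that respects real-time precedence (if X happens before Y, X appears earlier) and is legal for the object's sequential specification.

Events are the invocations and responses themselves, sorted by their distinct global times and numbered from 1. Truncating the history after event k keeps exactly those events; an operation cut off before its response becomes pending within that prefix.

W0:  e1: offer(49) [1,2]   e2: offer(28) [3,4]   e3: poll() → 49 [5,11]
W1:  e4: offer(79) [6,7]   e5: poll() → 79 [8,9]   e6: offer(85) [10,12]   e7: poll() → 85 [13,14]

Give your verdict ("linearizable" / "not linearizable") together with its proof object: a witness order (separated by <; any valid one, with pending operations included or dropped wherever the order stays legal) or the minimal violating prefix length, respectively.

not linearizable — minimal violating prefix: 9 events

prefix check: 1..8 passes, 1..9 fails once e5's time-9 response joins
exhaustive check: the 4 completed queue ops admit one real-time order; illegal
including or dropping the 1 pending operation (e3) in any combination fails
one such order, e1, e2, e4, e5 (pending dropped), breaks at step 4 where e5 poll() → 79 is illegal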